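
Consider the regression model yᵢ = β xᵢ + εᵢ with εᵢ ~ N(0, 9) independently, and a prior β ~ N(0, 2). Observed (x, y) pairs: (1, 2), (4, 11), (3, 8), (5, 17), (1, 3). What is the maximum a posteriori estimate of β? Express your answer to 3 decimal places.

log p(β | y) = −Σ(yᵢ − βxᵢ)²/(2·9) − β²/(2·2) + const.
Setting the derivative to zero: Σxᵢ(yᵢ − βxᵢ)/9 − β/2 = 0, so β = Σxᵢyᵢ / (Σxᵢ² + σ²/τ²).
Σxᵢyᵢ = 1·2 + 4·11 + 3·8 + 5·17 + 1·3 = 158; Σxᵢ² = 52; σ²/τ² = 4.5.
β̂_MAP = 158 / (52 + 4.5) = 158/56.5 ≈ 2.796.

β̂_MAP = 2.796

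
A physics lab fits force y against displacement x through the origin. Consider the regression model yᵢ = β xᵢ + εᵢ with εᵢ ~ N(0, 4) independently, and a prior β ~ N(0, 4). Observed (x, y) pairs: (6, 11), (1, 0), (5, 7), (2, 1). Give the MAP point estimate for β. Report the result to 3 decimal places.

β̂_MAP = 1.537

log p(β | y) = −Σ(yᵢ − βxᵢ)²/(2·4) − β²/(2·4) + const.
Setting the derivative to zero: Σxᵢ(yᵢ − βxᵢ)/4 − β/4 = 0, so β = Σxᵢyᵢ / (Σxᵢ² + σ²/τ²).
Σxᵢyᵢ = 6·11 + 1·0 + 5·7 + 2·1 = 103; Σxᵢ² = 66; σ²/τ² = 1.
β̂_MAP = 103 / (66 + 1) = 103/67 ≈ 1.537.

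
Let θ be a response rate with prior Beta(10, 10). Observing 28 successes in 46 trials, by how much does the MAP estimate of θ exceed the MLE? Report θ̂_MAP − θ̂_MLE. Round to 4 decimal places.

Posterior is Beta(38, 28); MAP = (38−1)/(66−2) = 37/64 ≈ 0.57813.
MLE ignores the prior: θ̂_MLE = k/n = 28/46 ≈ 0.60870.
Difference = 37/64 − 28/46 = -45/1472 ≈ -0.0306.

MAP − MLE = -0.0306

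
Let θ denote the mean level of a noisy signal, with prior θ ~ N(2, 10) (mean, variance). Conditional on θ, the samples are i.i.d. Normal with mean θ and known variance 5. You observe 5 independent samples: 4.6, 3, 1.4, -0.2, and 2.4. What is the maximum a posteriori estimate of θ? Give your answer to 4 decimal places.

θ̂_MAP = 2.2182

n = 5; x̄ = (4.6 + 3 + 1.4 + (-0.2) + 2.4)/5 = 11.2/5 = 2.24.
For a Normal prior and Normal likelihood with known variance, the posterior is Normal; its mode equals its mean, the precision-weighted average.
Prior precision 1/σ₀² = 1/10 = 0.1; data precision n/σ² = 5/5 = 1.
θ̂ = (0.1·2 + 1·2.24) / (0.1 + 1) = 2.44/1.1 = 122/55 ≈ 2.2182.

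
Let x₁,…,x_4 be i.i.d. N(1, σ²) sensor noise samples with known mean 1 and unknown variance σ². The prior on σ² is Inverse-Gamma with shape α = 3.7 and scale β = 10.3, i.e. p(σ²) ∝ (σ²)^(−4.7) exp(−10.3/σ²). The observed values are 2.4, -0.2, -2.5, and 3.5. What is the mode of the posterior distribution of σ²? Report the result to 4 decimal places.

Sum of squared deviations about the known mean: SS = (2.4−1)² + (-0.2−1)² + (-2.5−1)² + (3.5−1)² = 21.9.
The Normal likelihood contributes (σ²)^(−n/2) exp(−SS/(2σ²)), so the posterior is Inverse-Gamma(α + n/2, β + SS/2) = Inverse-Gamma(5.7, 21.25).
The mode of Inverse-Gamma(a, b) is b/(a+1) = 21.25/6.7 ≈ 3.1716.

σ̂²_MAP = 3.1716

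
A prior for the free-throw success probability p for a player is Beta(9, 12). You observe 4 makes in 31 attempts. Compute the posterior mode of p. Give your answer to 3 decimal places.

p̂_MAP = 0.240

Prior: Beta(9, 12).
Data: 4 successes in 31 trials. The binomial likelihood contributes p^4(1−p)^27, so the posterior is Beta(9+4, 12+27) = Beta(13, 39).
For Beta(a, b) with a, b > 1 the mode is (a−1)/(a+b−2) = 12/50 ≈ 0.240.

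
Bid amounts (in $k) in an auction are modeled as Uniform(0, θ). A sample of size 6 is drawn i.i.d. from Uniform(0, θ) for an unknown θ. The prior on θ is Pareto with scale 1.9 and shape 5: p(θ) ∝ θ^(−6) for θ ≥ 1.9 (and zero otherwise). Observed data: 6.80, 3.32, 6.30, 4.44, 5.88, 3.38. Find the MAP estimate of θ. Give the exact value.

θ̂_MAP = 6.80

The Uniform(0, θ) likelihood is θ^(−n) for θ ≥ max(xᵢ), zero otherwise. Here max(xᵢ) = 6.80.
Posterior ∝ θ^(−6) · θ^(−6) = θ^(−12) on θ ≥ max(1.9, 6.80) = 6.80.
This density is strictly decreasing in θ, so the posterior mode lies at the lower boundary of the support.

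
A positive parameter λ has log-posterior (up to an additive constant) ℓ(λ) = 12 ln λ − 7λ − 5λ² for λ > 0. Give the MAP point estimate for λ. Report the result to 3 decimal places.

ℓ'(λ) = 12/λ − 7 − 10λ. Setting this to zero and multiplying by λ: 10λ² + 7λ − 12 = 0.
λ = (−7 + √(7² + 4·10·12)) / (2·10) = (−7 + √529) / 20 = (−7 + 23)/20 = 4/5.
ℓ''(λ) = −12/λ² − 10 < 0, confirming a maximum.

λ̂_MAP = 0.800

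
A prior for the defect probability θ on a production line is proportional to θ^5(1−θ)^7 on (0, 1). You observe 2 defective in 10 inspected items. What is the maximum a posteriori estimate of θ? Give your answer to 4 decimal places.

The prior density ∝ θ^5(1−θ)^7 is the kernel of Beta(6, 8).
Data: 2 successes in 10 trials. The binomial likelihood contributes θ^2(1−θ)^8, so the posterior is Beta(6+2, 8+8) = Beta(8, 16).
For Beta(a, b) with a, b > 1 the mode is (a−1)/(a+b−2) = 7/22 ≈ 0.3182.

θ̂_MAP = 0.3182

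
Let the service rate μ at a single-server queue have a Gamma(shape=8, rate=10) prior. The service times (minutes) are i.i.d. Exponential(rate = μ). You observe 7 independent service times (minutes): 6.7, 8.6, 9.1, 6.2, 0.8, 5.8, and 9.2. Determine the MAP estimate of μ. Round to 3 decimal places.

μ̂_MAP = 0.248

The Exponential(rate=μ) likelihood is ∝ μ^n e^(−μΣtᵢ). Here n = 7 and Σtᵢ = 6.7 + 8.6 + 9.1 + 6.2 + 0.8 + 5.8 + 9.2 = 46.4.
Posterior ∝ μ^7e^(−10μ) · μ^7e^(−46.4μ) = μ^14e^(−56.4μ), i.e. Gamma(15, 56.4).
Mode = (a−1)/b = 14/56.4 ≈ 0.248.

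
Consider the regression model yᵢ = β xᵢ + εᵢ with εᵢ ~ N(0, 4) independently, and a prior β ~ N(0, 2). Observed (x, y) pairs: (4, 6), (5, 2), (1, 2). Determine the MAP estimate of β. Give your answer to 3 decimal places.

β̂_MAP = 0.818

log p(β | y) = −Σ(yᵢ − βxᵢ)²/(2·4) − β²/(2·2) + const.
Setting the derivative to zero: Σxᵢ(yᵢ − βxᵢ)/4 − β/2 = 0, so β = Σxᵢyᵢ / (Σxᵢ² + σ²/τ²).
Σxᵢyᵢ = 4·6 + 5·2 + 1·2 = 36; Σxᵢ² = 42; σ²/τ² = 2.
β̂_MAP = 36 / (42 + 2) = 36/44 ≈ 0.818.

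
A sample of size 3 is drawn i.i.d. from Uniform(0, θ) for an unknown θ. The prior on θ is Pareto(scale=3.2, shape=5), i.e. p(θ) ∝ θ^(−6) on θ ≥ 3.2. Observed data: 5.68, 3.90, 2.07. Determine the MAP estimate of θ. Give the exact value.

θ̂_MAP = 5.68

The Uniform(0, θ) likelihood is θ^(−n) for θ ≥ max(xᵢ), zero otherwise. Here max(xᵢ) = 5.68.
Posterior ∝ θ^(−6) · θ^(−3) = θ^(−9) on θ ≥ max(3.2, 5.68) = 5.68.
This density is strictly decreasing in θ, so the posterior mode lies at the lower boundary of the support.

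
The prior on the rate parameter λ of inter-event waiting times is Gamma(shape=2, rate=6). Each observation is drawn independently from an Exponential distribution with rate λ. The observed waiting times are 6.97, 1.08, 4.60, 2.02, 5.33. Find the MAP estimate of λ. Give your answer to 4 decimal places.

The Exponential(rate=λ) likelihood is ∝ λ^n e^(−λΣtᵢ). Here n = 5 and Σtᵢ = 6.97 + 1.08 + 4.60 + 2.02 + 5.33 = 20.
Posterior ∝ λe^(−6λ) · λ^5e^(−20λ) = λ^6e^(−26λ), i.e. Gamma(7, 26).
Mode = (a−1)/b = 6/26 ≈ 0.2308.

λ̂_MAP = 0.2308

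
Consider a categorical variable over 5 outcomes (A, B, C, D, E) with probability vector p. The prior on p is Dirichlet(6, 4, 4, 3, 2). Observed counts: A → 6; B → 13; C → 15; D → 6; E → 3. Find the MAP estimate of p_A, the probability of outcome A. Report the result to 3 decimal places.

The posterior is Dirichlet(αᵢ + nᵢ) = Dirichlet(12, 17, 19, 9, 5).
For a Dirichlet(a₁,…,a_K) with all aᵢ > 1, the mode has j-th component (aⱼ − 1)/(Σaᵢ − K).
Here Σaᵢ = 62 and K = 5, so p_A = (12 − 1)/(62 − 5) = 11/57 ≈ 0.193.

MAP estimate of p_A = 0.193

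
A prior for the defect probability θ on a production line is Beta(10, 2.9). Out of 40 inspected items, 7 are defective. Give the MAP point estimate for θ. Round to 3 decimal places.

Prior: Beta(10, 2.9).
Data: 7 successes in 40 trials. The binomial likelihood contributes θ^7(1−θ)^33, so the posterior is Beta(10+7, 2.9+33) = Beta(17, 35.9).
For Beta(a, b) with a, b > 1 the mode is (a−1)/(a+b−2) = 16/50.9 ≈ 0.314.

θ̂_MAP = 0.314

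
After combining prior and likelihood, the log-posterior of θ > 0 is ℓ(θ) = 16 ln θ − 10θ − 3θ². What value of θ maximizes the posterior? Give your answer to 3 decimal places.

θ̂_MAP = 1.000

ℓ'(θ) = 16/θ − 10 − 6θ. Setting this to zero and multiplying by θ: 6θ² + 10θ − 16 = 0.
θ = (−10 + √(10² + 4·6·16)) / (2·6) = (−10 + √484) / 12 = (−10 + 22)/12 = 1.
ℓ''(θ) = −16/θ² − 6 < 0, confirming a maximum.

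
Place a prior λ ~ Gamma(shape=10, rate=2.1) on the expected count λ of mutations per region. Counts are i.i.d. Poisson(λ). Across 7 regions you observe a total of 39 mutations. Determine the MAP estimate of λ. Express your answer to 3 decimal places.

Σxᵢ = 39, n = 7.
Posterior ∝ λ^9e^(−2.1λ) · λ^39e^(−7λ) = λ^48e^(−9.1λ), i.e. Gamma(shape=49, rate=9.1).
The mode of a Gamma(a, b) with a ≥ 1 (shape–rate) is (a−1)/b = 48/9.1 ≈ 5.275.

λ̂_MAP = 5.275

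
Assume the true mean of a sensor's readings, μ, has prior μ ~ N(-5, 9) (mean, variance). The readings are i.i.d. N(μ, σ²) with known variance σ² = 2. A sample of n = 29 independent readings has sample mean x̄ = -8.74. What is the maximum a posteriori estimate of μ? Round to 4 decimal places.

n = 29, x̄ = -8.74.
For a Normal prior and Normal likelihood with known variance, the posterior is Normal; its mode equals its mean, the precision-weighted average.
Prior precision 1/σ₀² = 1/9; data precision n/σ² = 29/2 = 14.5.
μ̂ = ((1/9)·(-5) + 14.5·(-8.74)) / (1/9 + 14.5) = (-114557/900)/(263/18) = -114557/13150 ≈ -8.7116.

μ̂_MAP = -8.7116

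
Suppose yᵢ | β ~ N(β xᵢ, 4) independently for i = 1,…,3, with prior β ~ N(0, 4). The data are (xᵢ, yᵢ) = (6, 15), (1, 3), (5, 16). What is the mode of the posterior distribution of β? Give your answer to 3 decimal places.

β̂_MAP = 2.746

log p(β | y) = −Σ(yᵢ − βxᵢ)²/(2·4) − β²/(2·4) + const.
Setting the derivative to zero: Σxᵢ(yᵢ − βxᵢ)/4 − β/4 = 0, so β = Σxᵢyᵢ / (Σxᵢ² + σ²/τ²).
Σxᵢyᵢ = 6·15 + 1·3 + 5·16 = 173; Σxᵢ² = 62; σ²/τ² = 1.
β̂_MAP = 173 / (62 + 1) = 173/63 ≈ 2.746.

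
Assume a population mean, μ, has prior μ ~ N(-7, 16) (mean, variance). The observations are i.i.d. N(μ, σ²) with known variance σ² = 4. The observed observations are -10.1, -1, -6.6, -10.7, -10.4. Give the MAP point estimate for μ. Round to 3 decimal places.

μ̂_MAP = -7.724

n = 5; x̄ = ((-10.1) + (-1) + (-6.6) + (-10.7) + (-10.4))/5 = -38.8/5 = -7.76.
For a Normal prior and Normal likelihood with known variance, the posterior is Normal; its mode equals its mean, the precision-weighted average.
Prior precision 1/σ₀² = 1/16 = 0.0625; data precision n/σ² = 5/4 = 1.25.
μ̂ = (0.0625·(-7) + 1.25·(-7.76)) / (0.0625 + 1.25) = (-10.1375)/1.3125 = -811/105 ≈ -7.724.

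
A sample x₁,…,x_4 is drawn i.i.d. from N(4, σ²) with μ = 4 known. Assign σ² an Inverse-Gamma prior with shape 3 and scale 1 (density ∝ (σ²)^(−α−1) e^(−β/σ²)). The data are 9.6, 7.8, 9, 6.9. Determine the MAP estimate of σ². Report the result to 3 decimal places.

σ̂²_MAP = 6.768

Sum of squared deviations about the known mean: SS = (9.6−4)² + (7.8−4)² + (9−4)² + (6.9−4)² = 79.21.
The Normal likelihood contributes (σ²)^(−n/2) exp(−SS/(2σ²)), so the posterior is Inverse-Gamma(α + n/2, β + SS/2) = Inverse-Gamma(5, 40.605).
The mode of Inverse-Gamma(a, b) is b/(a+1) = 40.605/6 ≈ 6.768.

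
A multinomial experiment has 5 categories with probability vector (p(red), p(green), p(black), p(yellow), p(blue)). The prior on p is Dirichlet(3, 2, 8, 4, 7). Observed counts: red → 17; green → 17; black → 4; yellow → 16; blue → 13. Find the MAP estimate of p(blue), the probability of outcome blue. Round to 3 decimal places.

The posterior is Dirichlet(αᵢ + nᵢ) = Dirichlet(20, 19, 12, 20, 20).
For a Dirichlet(a₁,…,a_K) with all aᵢ > 1, the mode has j-th component (aⱼ − 1)/(Σaᵢ − K).
Here Σaᵢ = 91 and K = 5, so p(blue) = (20 − 1)/(91 − 5) = 19/86 ≈ 0.221.

MAP estimate of p(blue) = 0.221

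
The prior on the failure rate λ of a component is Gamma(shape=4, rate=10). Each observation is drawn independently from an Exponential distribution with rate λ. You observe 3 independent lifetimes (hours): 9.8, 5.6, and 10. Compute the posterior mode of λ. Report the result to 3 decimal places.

The Exponential(rate=λ) likelihood is ∝ λ^n e^(−λΣtᵢ). Here n = 3 and Σtᵢ = 9.8 + 5.6 + 10 = 25.4.
Posterior ∝ λ^3e^(−10λ) · λ^3e^(−25.4λ) = λ^6e^(−35.4λ), i.e. Gamma(7, 35.4).
Mode = (a−1)/b = 6/35.4 ≈ 0.169.

λ̂_MAP = 0.169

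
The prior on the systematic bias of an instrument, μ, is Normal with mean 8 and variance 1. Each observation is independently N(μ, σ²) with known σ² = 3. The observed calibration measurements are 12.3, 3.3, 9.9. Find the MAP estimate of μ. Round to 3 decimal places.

μ̂_MAP = 8.250

n = 3; x̄ = (12.3 + 3.3 + 9.9)/3 = 25.5/3 = 8.5.
For a Normal prior and Normal likelihood with known variance, the posterior is Normal; its mode equals its mean, the precision-weighted average.
Prior precision 1/σ₀² = 1/1 = 1; data precision n/σ² = 3/3 = 1.
μ̂ = (1·8 + 1·8.5) / (1 + 1) = 16.5/2 = 8.250.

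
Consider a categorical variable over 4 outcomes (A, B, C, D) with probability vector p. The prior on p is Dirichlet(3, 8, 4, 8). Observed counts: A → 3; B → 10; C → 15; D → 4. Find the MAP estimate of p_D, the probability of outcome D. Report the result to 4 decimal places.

The posterior is Dirichlet(αᵢ + nᵢ) = Dirichlet(6, 18, 19, 12).
For a Dirichlet(a₁,…,a_K) with all aᵢ > 1, the mode has j-th component (aⱼ − 1)/(Σaᵢ − K).
Here Σaᵢ = 55 and K = 4, so p_D = (12 − 1)/(55 − 4) = 11/51 ≈ 0.2157.

MAP estimate of p_D = 0.2157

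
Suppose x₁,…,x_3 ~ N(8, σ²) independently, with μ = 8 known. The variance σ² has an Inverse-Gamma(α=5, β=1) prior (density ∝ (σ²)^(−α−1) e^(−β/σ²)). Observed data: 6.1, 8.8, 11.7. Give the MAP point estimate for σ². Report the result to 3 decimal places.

Sum of squared deviations about the known mean: SS = (6.1−8)² + (8.8−8)² + (11.7−8)² = 17.94.
The Normal likelihood contributes (σ²)^(−n/2) exp(−SS/(2σ²)), so the posterior is Inverse-Gamma(α + n/2, β + SS/2) = Inverse-Gamma(6.5, 9.97).
The mode of Inverse-Gamma(a, b) is b/(a+1) = 9.97/7.5 ≈ 1.329.

σ̂²_MAP = 1.329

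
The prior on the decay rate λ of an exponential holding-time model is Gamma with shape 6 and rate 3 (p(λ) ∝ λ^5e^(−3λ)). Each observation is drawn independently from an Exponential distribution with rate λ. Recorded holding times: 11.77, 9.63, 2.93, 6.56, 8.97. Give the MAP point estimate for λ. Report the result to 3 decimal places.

λ̂_MAP = 0.233

The Exponential(rate=λ) likelihood is ∝ λ^n e^(−λΣtᵢ). Here n = 5 and Σtᵢ = 11.77 + 9.63 + 2.93 + 6.56 + 8.97 = 39.86.
Posterior ∝ λ^5e^(−3λ) · λ^5e^(−39.86λ) = λ^10e^(−42.86λ), i.e. Gamma(11, 42.86).
Mode = (a−1)/b = 10/42.86 ≈ 0.233.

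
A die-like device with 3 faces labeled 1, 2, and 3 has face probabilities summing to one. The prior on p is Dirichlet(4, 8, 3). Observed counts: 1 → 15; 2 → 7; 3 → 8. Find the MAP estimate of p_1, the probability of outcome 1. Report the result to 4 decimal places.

MAP estimate: 0.4286

The posterior is Dirichlet(αᵢ + nᵢ) = Dirichlet(19, 15, 11).
For a Dirichlet(a₁,…,a_K) with all aᵢ > 1, the mode has j-th component (aⱼ − 1)/(Σaᵢ − K).
Here Σaᵢ = 45 and K = 3, so p_1 = (19 − 1)/(45 − 3) = 18/42 ≈ 0.4286.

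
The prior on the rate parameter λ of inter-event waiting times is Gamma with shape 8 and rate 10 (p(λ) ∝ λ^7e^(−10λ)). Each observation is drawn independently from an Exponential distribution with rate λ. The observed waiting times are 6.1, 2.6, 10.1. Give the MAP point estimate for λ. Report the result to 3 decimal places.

The Exponential(rate=λ) likelihood is ∝ λ^n e^(−λΣtᵢ). Here n = 3 and Σtᵢ = 6.1 + 2.6 + 10.1 = 18.8.
Posterior ∝ λ^7e^(−10λ) · λ^3e^(−18.8λ) = λ^10e^(−28.8λ), i.e. Gamma(11, 28.8).
Mode = (a−1)/b = 10/28.8 ≈ 0.347.

λ̂_MAP = 0.347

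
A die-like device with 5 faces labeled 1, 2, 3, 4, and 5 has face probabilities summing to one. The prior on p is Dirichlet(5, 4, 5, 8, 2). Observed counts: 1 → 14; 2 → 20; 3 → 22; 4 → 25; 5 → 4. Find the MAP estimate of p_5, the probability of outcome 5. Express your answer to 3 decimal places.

MAP estimate: 0.048

The posterior is Dirichlet(αᵢ + nᵢ) = Dirichlet(19, 24, 27, 33, 6).
For a Dirichlet(a₁,…,a_K) with all aᵢ > 1, the mode has j-th component (aⱼ − 1)/(Σaᵢ − K).
Here Σaᵢ = 109 and K = 5, so p_5 = (6 − 1)/(109 − 5) = 5/104 ≈ 0.048.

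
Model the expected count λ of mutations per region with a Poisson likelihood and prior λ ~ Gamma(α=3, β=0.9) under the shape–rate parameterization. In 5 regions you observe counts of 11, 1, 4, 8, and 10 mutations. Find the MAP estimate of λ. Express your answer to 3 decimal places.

Σxᵢ = 11+1+4+8+10 = 34, with n = 5.
Posterior ∝ λ^2e^(−0.9λ) · λ^34e^(−5λ) = λ^36e^(−5.9λ), i.e. Gamma(shape=37, rate=5.9).
The mode of a Gamma(a, b) with a ≥ 1 (shape–rate) is (a−1)/b = 36/5.9 ≈ 6.102.

λ̂_MAP = 6.102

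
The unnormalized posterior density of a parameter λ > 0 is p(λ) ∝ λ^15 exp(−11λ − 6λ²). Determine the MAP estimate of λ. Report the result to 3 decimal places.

λ̂_MAP = 0.750

ℓ'(λ) = 15/λ − 11 − 12λ. Setting this to zero and multiplying by λ: 12λ² + 11λ − 15 = 0.
λ = (−11 + √(11² + 4·12·15)) / (2·12) = (−11 + √841) / 24 = (−11 + 29)/24 = 3/4.
ℓ''(λ) = −15/λ² − 12 < 0, confirming a maximum.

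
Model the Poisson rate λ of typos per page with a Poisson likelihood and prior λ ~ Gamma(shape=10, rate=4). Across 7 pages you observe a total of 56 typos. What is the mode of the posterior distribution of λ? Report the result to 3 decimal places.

λ̂_MAP = 5.909

Σxᵢ = 56, n = 7.
Posterior ∝ λ^9e^(−4λ) · λ^56e^(−7λ) = λ^65e^(−11λ), i.e. Gamma(shape=66, rate=11).
The mode of a Gamma(a, b) with a ≥ 1 (shape–rate) is (a−1)/b = 65/11 ≈ 5.909.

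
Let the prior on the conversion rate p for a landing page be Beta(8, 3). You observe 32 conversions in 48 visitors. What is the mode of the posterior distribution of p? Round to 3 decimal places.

p̂_MAP = 0.684

Prior: Beta(8, 3).
Data: 32 successes in 48 trials. The binomial likelihood contributes p^32(1−p)^16, so the posterior is Beta(8+32, 3+16) = Beta(40, 19).
For Beta(a, b) with a, b > 1 the mode is (a−1)/(a+b−2) = 39/57 ≈ 0.684.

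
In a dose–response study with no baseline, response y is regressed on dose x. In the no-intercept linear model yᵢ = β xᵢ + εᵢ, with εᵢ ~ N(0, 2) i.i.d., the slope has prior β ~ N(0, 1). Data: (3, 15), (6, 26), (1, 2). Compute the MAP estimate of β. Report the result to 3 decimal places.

log p(β | y) = −Σ(yᵢ − βxᵢ)²/(2·2) − β²/(2·1) + const.
Setting the derivative to zero: Σxᵢ(yᵢ − βxᵢ)/2 − β/1 = 0, so β = Σxᵢyᵢ / (Σxᵢ² + σ²/τ²).
Σxᵢyᵢ = 3·15 + 6·26 + 1·2 = 203; Σxᵢ² = 46; σ²/τ² = 2.
β̂_MAP = 203 / (46 + 2) = 203/48 ≈ 4.229.

β̂_MAP = 4.229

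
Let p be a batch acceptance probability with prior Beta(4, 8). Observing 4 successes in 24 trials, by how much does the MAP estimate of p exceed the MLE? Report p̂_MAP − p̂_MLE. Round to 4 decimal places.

Posterior is Beta(8, 28); MAP = (8−1)/(36−2) = 7/34 ≈ 0.20588.
MLE ignores the prior: p̂_MLE = k/n = 4/24 ≈ 0.16667.
Difference = 7/34 − 4/24 = 2/51 ≈ 0.0392.

MAP − MLE = 0.0392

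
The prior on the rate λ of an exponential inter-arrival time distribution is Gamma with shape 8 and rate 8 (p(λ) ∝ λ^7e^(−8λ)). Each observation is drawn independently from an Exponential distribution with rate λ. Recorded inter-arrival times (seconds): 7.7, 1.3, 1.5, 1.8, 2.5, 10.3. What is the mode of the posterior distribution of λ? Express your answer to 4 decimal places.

The Exponential(rate=λ) likelihood is ∝ λ^n e^(−λΣtᵢ). Here n = 6 and Σtᵢ = 7.7 + 1.3 + 1.5 + 1.8 + 2.5 + 10.3 = 25.1.
Posterior ∝ λ^7e^(−8λ) · λ^6e^(−25.1λ) = λ^13e^(−33.1λ), i.e. Gamma(14, 33.1).
Mode = (a−1)/b = 13/33.1 ≈ 0.3927.

λ̂_MAP = 0.3927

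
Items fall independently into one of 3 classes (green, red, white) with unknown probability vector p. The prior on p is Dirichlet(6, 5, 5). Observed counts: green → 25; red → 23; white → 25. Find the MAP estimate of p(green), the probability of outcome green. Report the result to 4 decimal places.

MAP estimate of p(green) = 0.3488

The posterior is Dirichlet(αᵢ + nᵢ) = Dirichlet(31, 28, 30).
For a Dirichlet(a₁,…,a_K) with all aᵢ > 1, the mode has j-th component (aⱼ − 1)/(Σaᵢ − K).
Here Σaᵢ = 89 and K = 3, so p(green) = (31 − 1)/(89 − 3) = 30/86 ≈ 0.3488.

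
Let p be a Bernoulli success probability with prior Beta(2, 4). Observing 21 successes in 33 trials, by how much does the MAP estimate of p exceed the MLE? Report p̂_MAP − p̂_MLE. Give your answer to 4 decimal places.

MAP − MLE = -0.0418

Posterior is Beta(23, 16); MAP = (23−1)/(39−2) = 22/37 ≈ 0.59459.
MLE ignores the prior: p̂_MLE = k/n = 21/33 ≈ 0.63636.
Difference = 22/37 − 21/33 = -17/407 ≈ -0.0418.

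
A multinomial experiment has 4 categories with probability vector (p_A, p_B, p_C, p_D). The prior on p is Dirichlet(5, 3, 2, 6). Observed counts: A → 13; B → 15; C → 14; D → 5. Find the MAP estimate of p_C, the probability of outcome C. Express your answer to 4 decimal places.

The posterior is Dirichlet(αᵢ + nᵢ) = Dirichlet(18, 18, 16, 11).
For a Dirichlet(a₁,…,a_K) with all aᵢ > 1, the mode has j-th component (aⱼ − 1)/(Σaᵢ − K).
Here Σaᵢ = 63 and K = 4, so p_C = (16 − 1)/(63 − 4) = 15/59 ≈ 0.2542.

MAP estimate of p_C = 0.2542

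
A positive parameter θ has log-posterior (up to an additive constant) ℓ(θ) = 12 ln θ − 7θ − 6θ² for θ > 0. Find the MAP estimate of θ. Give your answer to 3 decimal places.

ℓ'(θ) = 12/θ − 7 − 12θ. Setting this to zero and multiplying by θ: 12θ² + 7θ − 12 = 0.
θ = (−7 + √(7² + 4·12·12)) / (2·12) = (−7 + √625) / 24 = (−7 + 25)/24 = 3/4.
ℓ''(θ) = −12/θ² − 12 < 0, confirming a maximum.

θ̂_MAP = 0.750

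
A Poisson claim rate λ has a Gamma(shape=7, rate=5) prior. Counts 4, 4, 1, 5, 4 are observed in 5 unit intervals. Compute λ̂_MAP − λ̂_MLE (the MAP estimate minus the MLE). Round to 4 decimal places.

MAP − MLE = -1.2000

Σxᵢ = 18. Posterior is Gamma(25, 10); MAP = (25−1)/10 = 24/10 ≈ 2.40000.
MLE = x̄ = 18/5 ≈ 3.60000.
Difference = 24/10 − 18/5 = -6/5 ≈ -1.2000.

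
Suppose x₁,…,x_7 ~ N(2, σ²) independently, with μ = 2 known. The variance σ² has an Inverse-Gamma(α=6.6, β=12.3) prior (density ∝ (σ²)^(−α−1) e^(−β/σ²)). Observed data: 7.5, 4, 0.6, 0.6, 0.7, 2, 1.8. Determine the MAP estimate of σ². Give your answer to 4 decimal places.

Sum of squared deviations about the known mean: SS = (7.5−2)² + (4−2)² + (0.6−2)² + (0.6−2)² + (0.7−2)² + (2−2)² + (1.8−2)² = 39.9.
The Normal likelihood contributes (σ²)^(−n/2) exp(−SS/(2σ²)), so the posterior is Inverse-Gamma(α + n/2, β + SS/2) = Inverse-Gamma(10.1, 32.25).
The mode of Inverse-Gamma(a, b) is b/(a+1) = 32.25/11.1 ≈ 2.9054.

σ̂²_MAP = 2.9054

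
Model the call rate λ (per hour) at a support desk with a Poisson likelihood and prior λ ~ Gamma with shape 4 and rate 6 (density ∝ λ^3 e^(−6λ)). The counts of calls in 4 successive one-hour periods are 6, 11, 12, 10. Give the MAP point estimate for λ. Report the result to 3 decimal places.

λ̂_MAP = 4.200

Σxᵢ = 6+11+12+10 = 39, with n = 4.
Posterior ∝ λ^3e^(−6λ) · λ^39e^(−4λ) = λ^42e^(−10λ), i.e. Gamma(shape=43, rate=10).
The mode of a Gamma(a, b) with a ≥ 1 (shape–rate) is (a−1)/b = 42/10 ≈ 4.200.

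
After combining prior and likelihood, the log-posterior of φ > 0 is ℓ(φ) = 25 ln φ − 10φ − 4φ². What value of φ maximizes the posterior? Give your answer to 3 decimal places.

φ̂_MAP = 1.250

ℓ'(φ) = 25/φ − 10 − 8φ. Setting this to zero and multiplying by φ: 8φ² + 10φ − 25 = 0.
φ = (−10 + √(10² + 4·8·25)) / (2·8) = (−10 + √900) / 16 = (−10 + 30)/16 = 5/4.
ℓ''(φ) = −25/φ² − 8 < 0, confirming a maximum.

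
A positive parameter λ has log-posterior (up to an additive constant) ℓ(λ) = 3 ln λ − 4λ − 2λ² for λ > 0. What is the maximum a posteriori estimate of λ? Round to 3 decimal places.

ℓ'(λ) = 3/λ − 4 − 4λ. Setting this to zero and multiplying by λ: 4λ² + 4λ − 3 = 0.
λ = (−4 + √(4² + 4·4·3)) / (2·4) = (−4 + √64) / 8 = (−4 + 8)/8 = 1/2.
ℓ''(λ) = −3/λ² − 4 < 0, confirming a maximum.

λ̂_MAP = 0.500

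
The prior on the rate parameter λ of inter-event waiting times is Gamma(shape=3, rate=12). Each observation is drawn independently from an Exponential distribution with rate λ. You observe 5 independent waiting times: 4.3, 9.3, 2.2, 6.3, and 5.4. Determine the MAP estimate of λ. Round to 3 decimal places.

The Exponential(rate=λ) likelihood is ∝ λ^n e^(−λΣtᵢ). Here n = 5 and Σtᵢ = 4.3 + 9.3 + 2.2 + 6.3 + 5.4 = 27.5.
Posterior ∝ λ^2e^(−12λ) · λ^5e^(−27.5λ) = λ^7e^(−39.5λ), i.e. Gamma(8, 39.5).
Mode = (a−1)/b = 7/39.5 ≈ 0.177.

λ̂_MAP = 0.177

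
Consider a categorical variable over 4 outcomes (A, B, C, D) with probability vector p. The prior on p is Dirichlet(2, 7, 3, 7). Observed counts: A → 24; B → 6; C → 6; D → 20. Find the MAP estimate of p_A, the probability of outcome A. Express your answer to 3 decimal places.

MAP estimate of p_A = 0.352

The posterior is Dirichlet(αᵢ + nᵢ) = Dirichlet(26, 13, 9, 27).
For a Dirichlet(a₁,…,a_K) with all aᵢ > 1, the mode has j-th component (aⱼ − 1)/(Σaᵢ − K).
Here Σaᵢ = 75 and K = 4, so p_A = (26 − 1)/(75 − 4) = 25/71 ≈ 0.352.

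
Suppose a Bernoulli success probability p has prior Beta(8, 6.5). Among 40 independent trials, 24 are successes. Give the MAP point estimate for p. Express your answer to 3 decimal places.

Prior: Beta(8, 6.5).
Data: 24 successes in 40 trials. The binomial likelihood contributes p^24(1−p)^16, so the posterior is Beta(8+24, 6.5+16) = Beta(32, 22.5).
For Beta(a, b) with a, b > 1 the mode is (a−1)/(a+b−2) = 31/52.5 ≈ 0.590.

p̂_MAP = 0.590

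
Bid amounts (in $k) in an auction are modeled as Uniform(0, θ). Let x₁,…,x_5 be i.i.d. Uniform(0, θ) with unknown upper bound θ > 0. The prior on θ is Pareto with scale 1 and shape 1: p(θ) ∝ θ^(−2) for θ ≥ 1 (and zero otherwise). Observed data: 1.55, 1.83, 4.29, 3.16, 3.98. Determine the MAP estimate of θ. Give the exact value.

The Uniform(0, θ) likelihood is θ^(−n) for θ ≥ max(xᵢ), zero otherwise. Here max(xᵢ) = 4.29.
Posterior ∝ θ^(−2) · θ^(−5) = θ^(−7) on θ ≥ max(1, 4.29) = 4.29.
This density is strictly decreasing in θ, so the posterior mode lies at the lower boundary of the support.

θ̂_MAP = 4.29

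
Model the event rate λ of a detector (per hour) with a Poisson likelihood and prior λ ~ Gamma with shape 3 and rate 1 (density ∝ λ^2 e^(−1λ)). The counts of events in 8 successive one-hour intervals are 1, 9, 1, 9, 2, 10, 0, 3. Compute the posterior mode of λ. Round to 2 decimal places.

Σxᵢ = 1+9+1+9+2+10+0+3 = 35, with n = 8.
Posterior ∝ λ^2e^(−1λ) · λ^35e^(−8λ) = λ^37e^(−9λ), i.e. Gamma(shape=38, rate=9).
The mode of a Gamma(a, b) with a ≥ 1 (shape–rate) is (a−1)/b = 37/9 ≈ 4.11.

λ̂_MAP = 4.11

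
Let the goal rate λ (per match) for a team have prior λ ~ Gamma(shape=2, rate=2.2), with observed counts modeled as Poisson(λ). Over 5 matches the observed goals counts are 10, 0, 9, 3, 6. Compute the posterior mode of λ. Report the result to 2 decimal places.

λ̂_MAP = 4.03

Σxᵢ = 10+0+9+3+6 = 28, with n = 5.
Posterior ∝ λe^(−2.2λ) · λ^28e^(−5λ) = λ^29e^(−7.2λ), i.e. Gamma(shape=30, rate=7.2).
The mode of a Gamma(a, b) with a ≥ 1 (shape–rate) is (a−1)/b = 29/7.2 ≈ 4.03.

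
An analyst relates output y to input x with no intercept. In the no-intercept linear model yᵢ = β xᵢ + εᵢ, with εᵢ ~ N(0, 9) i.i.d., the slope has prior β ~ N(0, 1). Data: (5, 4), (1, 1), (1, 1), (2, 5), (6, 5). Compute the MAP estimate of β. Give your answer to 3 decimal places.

β̂_MAP = 0.816

log p(β | y) = −Σ(yᵢ − βxᵢ)²/(2·9) − β²/(2·1) + const.
Setting the derivative to zero: Σxᵢ(yᵢ − βxᵢ)/9 − β/1 = 0, so β = Σxᵢyᵢ / (Σxᵢ² + σ²/τ²).
Σxᵢyᵢ = 5·4 + 1·1 + 1·1 + 2·5 + 6·5 = 62; Σxᵢ² = 67; σ²/τ² = 9.
β̂_MAP = 62 / (67 + 9) = 62/76 ≈ 0.816.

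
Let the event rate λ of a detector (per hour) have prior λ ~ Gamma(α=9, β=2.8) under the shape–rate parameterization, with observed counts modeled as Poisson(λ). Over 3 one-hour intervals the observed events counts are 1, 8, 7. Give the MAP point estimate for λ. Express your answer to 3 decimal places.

Σxᵢ = 1+8+7 = 16, with n = 3.
Posterior ∝ λ^8e^(−2.8λ) · λ^16e^(−3λ) = λ^24e^(−5.8λ), i.e. Gamma(shape=25, rate=5.8).
The mode of a Gamma(a, b) with a ≥ 1 (shape–rate) is (a−1)/b = 24/5.8 ≈ 4.138.

λ̂_MAP = 4.138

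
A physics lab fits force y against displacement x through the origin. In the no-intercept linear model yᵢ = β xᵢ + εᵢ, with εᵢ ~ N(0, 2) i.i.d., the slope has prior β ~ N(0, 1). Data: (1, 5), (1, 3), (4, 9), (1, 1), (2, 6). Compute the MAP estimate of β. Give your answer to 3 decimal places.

β̂_MAP = 2.280

log p(β | y) = −Σ(yᵢ − βxᵢ)²/(2·2) − β²/(2·1) + const.
Setting the derivative to zero: Σxᵢ(yᵢ − βxᵢ)/2 − β/1 = 0, so β = Σxᵢyᵢ / (Σxᵢ² + σ²/τ²).
Σxᵢyᵢ = 1·5 + 1·3 + 4·9 + 1·1 + 2·6 = 57; Σxᵢ² = 23; σ²/τ² = 2.
β̂_MAP = 57 / (23 + 2) = 57/25 ≈ 2.280.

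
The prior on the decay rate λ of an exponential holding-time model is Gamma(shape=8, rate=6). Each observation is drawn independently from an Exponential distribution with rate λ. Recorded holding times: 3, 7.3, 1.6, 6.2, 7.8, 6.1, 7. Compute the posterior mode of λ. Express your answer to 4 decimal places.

The Exponential(rate=λ) likelihood is ∝ λ^n e^(−λΣtᵢ). Here n = 7 and Σtᵢ = 3 + 7.3 + 1.6 + 6.2 + 7.8 + 6.1 + 7 = 39.
Posterior ∝ λ^7e^(−6λ) · λ^7e^(−39λ) = λ^14e^(−45λ), i.e. Gamma(15, 45).
Mode = (a−1)/b = 14/45 ≈ 0.3111.

λ̂_MAP = 0.3111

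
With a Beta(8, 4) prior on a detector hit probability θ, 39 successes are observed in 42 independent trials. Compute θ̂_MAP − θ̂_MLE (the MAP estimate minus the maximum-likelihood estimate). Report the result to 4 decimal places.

Posterior is Beta(47, 7); MAP = (47−1)/(54−2) = 46/52 ≈ 0.88462.
MLE ignores the prior: θ̂_MLE = k/n = 39/42 ≈ 0.92857.
Difference = 46/52 − 39/42 = -4/91 ≈ -0.0440.

MAP − MLE = -0.0440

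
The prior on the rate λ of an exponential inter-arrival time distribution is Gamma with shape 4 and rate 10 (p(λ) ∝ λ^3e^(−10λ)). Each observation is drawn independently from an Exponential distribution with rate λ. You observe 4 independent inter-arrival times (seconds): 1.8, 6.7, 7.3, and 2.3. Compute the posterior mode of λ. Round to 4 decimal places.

λ̂_MAP = 0.2491

The Exponential(rate=λ) likelihood is ∝ λ^n e^(−λΣtᵢ). Here n = 4 and Σtᵢ = 1.8 + 6.7 + 7.3 + 2.3 = 18.1.
Posterior ∝ λ^3e^(−10λ) · λ^4e^(−18.1λ) = λ^7e^(−28.1λ), i.e. Gamma(8, 28.1).
Mode = (a−1)/b = 7/28.1 ≈ 0.2491.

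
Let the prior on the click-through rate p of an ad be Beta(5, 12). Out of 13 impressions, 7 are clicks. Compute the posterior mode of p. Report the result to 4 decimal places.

Prior: Beta(5, 12).
Data: 7 successes in 13 trials. The binomial likelihood contributes p^7(1−p)^6, so the posterior is Beta(5+7, 12+6) = Beta(12, 18).
For Beta(a, b) with a, b > 1 the mode is (a−1)/(a+b−2) = 11/28 ≈ 0.3929.

p̂_MAP = 0.3929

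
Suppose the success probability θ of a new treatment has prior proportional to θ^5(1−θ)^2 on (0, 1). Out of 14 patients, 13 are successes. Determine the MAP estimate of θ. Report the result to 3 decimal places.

The prior density ∝ θ^5(1−θ)^2 is the kernel of Beta(6, 3).
Data: 13 successes in 14 trials. The binomial likelihood contributes θ^13(1−θ)^1, so the posterior is Beta(6+13, 3+1) = Beta(19, 4).
For Beta(a, b) with a, b > 1 the mode is (a−1)/(a+b−2) = 18/21 ≈ 0.857.

θ̂_MAP = 0.857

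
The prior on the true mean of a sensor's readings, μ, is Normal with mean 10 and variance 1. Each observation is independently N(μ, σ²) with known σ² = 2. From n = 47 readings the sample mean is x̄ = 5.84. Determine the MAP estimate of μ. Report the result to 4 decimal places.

n = 47, x̄ = 5.84.
For a Normal prior and Normal likelihood with known variance, the posterior is Normal; its mode equals its mean, the precision-weighted average.
Prior precision 1/σ₀² = 1/1 = 1; data precision n/σ² = 47/2 = 23.5.
μ̂ = (1·10 + 23.5·5.84) / (1 + 23.5) = 147.24/24.5 = 7362/1225 ≈ 6.0098.

μ̂_MAP = 6.0098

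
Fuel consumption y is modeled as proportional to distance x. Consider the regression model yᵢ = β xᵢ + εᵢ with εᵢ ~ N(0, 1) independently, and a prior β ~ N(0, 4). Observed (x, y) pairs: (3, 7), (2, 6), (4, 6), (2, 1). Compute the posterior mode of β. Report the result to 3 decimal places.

log p(β | y) = −Σ(yᵢ − βxᵢ)²/(2·1) − β²/(2·4) + const.
Setting the derivative to zero: Σxᵢ(yᵢ − βxᵢ)/1 − β/4 = 0, so β = Σxᵢyᵢ / (Σxᵢ² + σ²/τ²).
Σxᵢyᵢ = 3·7 + 2·6 + 4·6 + 2·1 = 59; Σxᵢ² = 33; σ²/τ² = 0.25.
β̂_MAP = 59 / (33 + 0.25) = 59/33.25 ≈ 1.774.

β̂_MAP = 1.774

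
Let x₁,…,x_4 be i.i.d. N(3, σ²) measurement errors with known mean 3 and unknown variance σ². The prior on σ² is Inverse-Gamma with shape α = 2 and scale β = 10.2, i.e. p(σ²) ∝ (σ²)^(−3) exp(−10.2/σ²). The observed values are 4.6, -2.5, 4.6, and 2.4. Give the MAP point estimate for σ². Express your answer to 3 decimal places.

Sum of squared deviations about the known mean: SS = (4.6−3)² + (-2.5−3)² + (4.6−3)² + (2.4−3)² = 35.73.
The Normal likelihood contributes (σ²)^(−n/2) exp(−SS/(2σ²)), so the posterior is Inverse-Gamma(α + n/2, β + SS/2) = Inverse-Gamma(4, 28.065).
The mode of Inverse-Gamma(a, b) is b/(a+1) = 28.065/5 ≈ 5.613.

σ̂²_MAP = 5.613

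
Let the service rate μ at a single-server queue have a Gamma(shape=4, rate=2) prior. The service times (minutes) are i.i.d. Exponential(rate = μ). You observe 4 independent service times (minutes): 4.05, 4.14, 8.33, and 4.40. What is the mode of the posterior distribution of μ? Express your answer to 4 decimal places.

μ̂_MAP = 0.3054

The Exponential(rate=μ) likelihood is ∝ μ^n e^(−μΣtᵢ). Here n = 4 and Σtᵢ = 4.05 + 4.14 + 8.33 + 4.40 = 20.92.
Posterior ∝ μ^3e^(−2μ) · μ^4e^(−20.92μ) = μ^7e^(−22.92μ), i.e. Gamma(8, 22.92).
Mode = (a−1)/b = 7/22.92 ≈ 0.3054.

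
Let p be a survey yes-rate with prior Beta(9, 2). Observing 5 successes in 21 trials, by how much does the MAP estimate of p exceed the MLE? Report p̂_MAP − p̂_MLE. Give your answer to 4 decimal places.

MAP − MLE = 0.1952

Posterior is Beta(14, 18); MAP = (14−1)/(32−2) = 13/30 ≈ 0.43333.
MLE ignores the prior: p̂_MLE = k/n = 5/21 ≈ 0.23810.
Difference = 13/30 − 5/21 = 41/210 ≈ 0.1952.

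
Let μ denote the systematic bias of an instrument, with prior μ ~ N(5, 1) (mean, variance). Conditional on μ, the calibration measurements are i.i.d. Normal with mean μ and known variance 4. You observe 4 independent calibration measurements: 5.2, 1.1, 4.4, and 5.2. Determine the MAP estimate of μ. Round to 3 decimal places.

n = 4; x̄ = (5.2 + 1.1 + 4.4 + 5.2)/4 = 15.9/4 = 3.975.
For a Normal prior and Normal likelihood with known variance, the posterior is Normal; its mode equals its mean, the precision-weighted average.
Prior precision 1/σ₀² = 1/1 = 1; data precision n/σ² = 4/4 = 1.
μ̂ = (1·5 + 1·3.975) / (1 + 1) = 8.975/2 = 4.4875 ≈ 4.488.

μ̂_MAP = 4.488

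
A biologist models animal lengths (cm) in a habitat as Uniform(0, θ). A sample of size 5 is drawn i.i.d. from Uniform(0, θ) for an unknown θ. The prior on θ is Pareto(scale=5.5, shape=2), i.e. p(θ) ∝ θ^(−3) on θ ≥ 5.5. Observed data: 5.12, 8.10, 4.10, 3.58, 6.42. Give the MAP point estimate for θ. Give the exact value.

θ̂_MAP = 8.10

The Uniform(0, θ) likelihood is θ^(−n) for θ ≥ max(xᵢ), zero otherwise. Here max(xᵢ) = 8.10.
Posterior ∝ θ^(−3) · θ^(−5) = θ^(−8) on θ ≥ max(5.5, 8.10) = 8.10.
This density is strictly decreasing in θ, so the posterior mode lies at the lower boundary of the support.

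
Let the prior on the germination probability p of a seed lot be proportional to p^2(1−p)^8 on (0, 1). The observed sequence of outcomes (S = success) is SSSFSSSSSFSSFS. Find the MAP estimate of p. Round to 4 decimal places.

p̂_MAP = 0.5417

The prior density ∝ p^2(1−p)^8 is the kernel of Beta(3, 9).
Data: 11 successes in 14 trials (from the sequence). The binomial likelihood contributes p^11(1−p)^3, so the posterior is Beta(3+11, 9+3) = Beta(14, 12).
For Beta(a, b) with a, b > 1 the mode is (a−1)/(a+b−2) = 13/24 ≈ 0.5417.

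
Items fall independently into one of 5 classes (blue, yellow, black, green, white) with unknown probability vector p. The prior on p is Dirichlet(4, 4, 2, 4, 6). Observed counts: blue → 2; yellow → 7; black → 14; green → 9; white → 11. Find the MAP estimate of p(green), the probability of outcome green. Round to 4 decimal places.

The posterior is Dirichlet(αᵢ + nᵢ) = Dirichlet(6, 11, 16, 13, 17).
For a Dirichlet(a₁,…,a_K) with all aᵢ > 1, the mode has j-th component (aⱼ − 1)/(Σaᵢ − K).
Here Σaᵢ = 63 and K = 5, so p(green) = (13 − 1)/(63 − 5) = 12/58 ≈ 0.2069.

MAP estimate of p(green) = 0.2069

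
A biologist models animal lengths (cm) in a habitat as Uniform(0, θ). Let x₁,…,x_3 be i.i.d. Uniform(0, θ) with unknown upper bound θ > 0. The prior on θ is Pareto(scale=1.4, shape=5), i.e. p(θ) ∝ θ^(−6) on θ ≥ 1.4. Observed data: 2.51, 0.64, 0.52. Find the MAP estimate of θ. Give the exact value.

θ̂_MAP = 2.51

The Uniform(0, θ) likelihood is θ^(−n) for θ ≥ max(xᵢ), zero otherwise. Here max(xᵢ) = 2.51.
Posterior ∝ θ^(−6) · θ^(−3) = θ^(−9) on θ ≥ max(1.4, 2.51) = 2.51.
This density is strictly decreasing in θ, so the posterior mode lies at the lower boundary of the support.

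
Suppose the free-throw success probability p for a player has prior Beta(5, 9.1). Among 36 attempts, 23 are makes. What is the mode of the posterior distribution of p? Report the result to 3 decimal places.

p̂_MAP = 0.561

Prior: Beta(5, 9.1).
Data: 23 successes in 36 trials. The binomial likelihood contributes p^23(1−p)^13, so the posterior is Beta(5+23, 9.1+13) = Beta(28, 22.1).
For Beta(a, b) with a, b > 1 the mode is (a−1)/(a+b−2) = 27/48.1 ≈ 0.561.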